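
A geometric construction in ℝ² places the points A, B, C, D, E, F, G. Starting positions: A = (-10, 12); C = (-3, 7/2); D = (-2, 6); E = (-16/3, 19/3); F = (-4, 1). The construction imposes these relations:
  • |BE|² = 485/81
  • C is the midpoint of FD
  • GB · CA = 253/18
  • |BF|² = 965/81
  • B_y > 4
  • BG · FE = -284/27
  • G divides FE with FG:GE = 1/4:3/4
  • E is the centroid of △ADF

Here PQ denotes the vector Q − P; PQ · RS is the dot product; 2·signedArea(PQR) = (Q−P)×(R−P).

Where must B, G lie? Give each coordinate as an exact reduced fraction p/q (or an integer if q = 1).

B = (-34/9, 40/9)
G = (-13/3, 7/3)

1. G_x = -13/3  [G divides FE with FG:GE = 1/4:3/4]
2. G_y = 7/3  [G divides FE with FG:GE = 1/4:3/4]
   → G = (-13/3, 7/3)
3. B_x = -34/9  [BG · FE = -284/27 ∩ GB · CA = 253/18]
4. B_y = 40/9  [BG · FE = -284/27 ∩ GB · CA = 253/18]
   → B = (-34/9, 40/9)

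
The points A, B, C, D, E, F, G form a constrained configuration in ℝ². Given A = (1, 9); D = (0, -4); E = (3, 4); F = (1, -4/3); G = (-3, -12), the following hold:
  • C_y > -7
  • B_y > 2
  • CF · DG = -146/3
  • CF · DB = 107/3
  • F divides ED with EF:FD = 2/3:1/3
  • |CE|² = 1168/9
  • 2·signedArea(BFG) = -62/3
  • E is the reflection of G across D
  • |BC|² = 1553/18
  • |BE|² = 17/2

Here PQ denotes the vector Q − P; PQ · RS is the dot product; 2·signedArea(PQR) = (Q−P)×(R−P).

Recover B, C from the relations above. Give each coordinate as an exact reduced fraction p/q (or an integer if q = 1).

B = (1/2, 5/2)
C = (-1, -20/3)

1. C_x = -1  [line 3·x + 8·y + 169/3 = 0 ∩ |CE|² = 1168/9]
2. C_y = -20/3  [line 3·x + 8·y + 169/3 = 0 ∩ |CE|² = 1168/9]
   → C = (-1, -20/3)
3. B_x = 1/2  [2·signedArea(BFG) = -62/3 ∩ CF · DB = 107/3]
4. B_y = 5/2  [2·signedArea(BFG) = -62/3 ∩ CF · DB = 107/3]
   → B = (1/2, 5/2)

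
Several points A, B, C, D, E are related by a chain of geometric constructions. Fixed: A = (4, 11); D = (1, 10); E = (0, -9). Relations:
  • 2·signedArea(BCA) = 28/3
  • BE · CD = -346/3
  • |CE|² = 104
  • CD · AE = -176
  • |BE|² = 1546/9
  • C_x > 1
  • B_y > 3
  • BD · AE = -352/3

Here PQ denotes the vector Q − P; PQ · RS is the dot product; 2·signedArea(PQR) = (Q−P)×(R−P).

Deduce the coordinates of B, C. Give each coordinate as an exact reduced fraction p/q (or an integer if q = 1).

B = (5/3, 4)
C = (2, 1)

1. C_x = 2  [line 4·x + 20·y + -28 = 0 ∩ |CE|² = 104]
2. C_y = 1  [line 4·x + 20·y + -28 = 0 ∩ |CE|² = 104]
   → C = (2, 1)
3. B_x = 5/3  [BE · CD = -346/3 ∩ 2·signedArea(BCA) = 28/3]
4. B_y = 4  [BE · CD = -346/3 ∩ 2·signedArea(BCA) = 28/3]
   → B = (5/3, 4)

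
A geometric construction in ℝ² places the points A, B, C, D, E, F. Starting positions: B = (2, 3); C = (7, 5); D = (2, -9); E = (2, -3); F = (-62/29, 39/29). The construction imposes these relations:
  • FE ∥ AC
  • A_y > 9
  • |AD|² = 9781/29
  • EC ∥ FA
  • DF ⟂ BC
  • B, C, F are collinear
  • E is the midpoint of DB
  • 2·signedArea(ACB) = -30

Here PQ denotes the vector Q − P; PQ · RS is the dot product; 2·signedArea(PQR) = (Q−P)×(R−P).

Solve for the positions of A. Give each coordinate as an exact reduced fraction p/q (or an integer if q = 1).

1. A_x = 83/29  [FE ∥ AC ∩ EC ∥ FA]
2. A_y = 271/29  [FE ∥ AC ∩ EC ∥ FA]
   → A = (83/29, 271/29)

A = (83/29, 271/29)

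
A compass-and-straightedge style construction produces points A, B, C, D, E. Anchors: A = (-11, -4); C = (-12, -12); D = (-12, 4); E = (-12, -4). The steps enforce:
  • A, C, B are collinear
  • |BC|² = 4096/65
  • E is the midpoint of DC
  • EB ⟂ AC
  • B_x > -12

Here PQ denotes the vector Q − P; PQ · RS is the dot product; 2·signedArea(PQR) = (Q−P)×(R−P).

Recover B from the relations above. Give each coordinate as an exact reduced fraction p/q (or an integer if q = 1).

1. B_x = -716/65  [A, C, B are collinear ∩ EB ⟂ AC]
2. B_y = -268/65  [A, C, B are collinear ∩ EB ⟂ AC]
   → B = (-716/65, -268/65)

B = (-716/65, -268/65)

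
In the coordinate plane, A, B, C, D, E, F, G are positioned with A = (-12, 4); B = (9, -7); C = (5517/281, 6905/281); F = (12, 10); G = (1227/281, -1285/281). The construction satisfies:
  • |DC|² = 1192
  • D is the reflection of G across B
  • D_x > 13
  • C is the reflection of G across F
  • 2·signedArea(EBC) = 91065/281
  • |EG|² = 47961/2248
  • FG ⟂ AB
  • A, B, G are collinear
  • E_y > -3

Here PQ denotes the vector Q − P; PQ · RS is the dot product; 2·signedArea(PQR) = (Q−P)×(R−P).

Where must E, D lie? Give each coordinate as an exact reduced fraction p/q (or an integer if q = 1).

D = (3831/281, -2649/281)
E = (309/1124, -2731/1124)

1. E_x = 309/1124  [line -8872/281·x + 2988/281·y + 9699/281 = 0 ∩ |EG|² = 47961/2248]
2. E_y = -2731/1124  [line -8872/281·x + 2988/281·y + 9699/281 = 0 ∩ |EG|² = 47961/2248]
   → E = (309/1124, -2731/1124)
3. D_x = 3831/281  [D is the reflection of G across B]
4. D_y = -2649/281  [D is the reflection of G across B]
   → D = (3831/281, -2649/281)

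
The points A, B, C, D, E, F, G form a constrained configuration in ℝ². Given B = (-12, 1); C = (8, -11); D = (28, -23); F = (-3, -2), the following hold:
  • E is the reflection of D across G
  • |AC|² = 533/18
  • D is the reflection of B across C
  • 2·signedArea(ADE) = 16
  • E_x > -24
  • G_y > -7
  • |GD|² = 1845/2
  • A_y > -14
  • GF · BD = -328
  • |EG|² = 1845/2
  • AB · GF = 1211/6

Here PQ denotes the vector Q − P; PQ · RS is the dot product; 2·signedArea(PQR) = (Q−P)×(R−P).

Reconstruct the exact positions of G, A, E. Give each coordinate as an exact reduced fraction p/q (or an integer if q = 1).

A = (77/6, -27/2)
E = (-23, 10)
G = (5/2, -13/2)

1. G_x = 5/2  [line -40·x + 24·y + 256 = 0 ∩ |GD|² = 1845/2]
2. G_y = -13/2  [line -40·x + 24·y + 256 = 0 ∩ |GD|² = 1845/2]
   → G = (5/2, -13/2)
3. A_x = 77/6  [line 11/2·x + -9/2·y + -394/3 = 0 ∩ |AC|² = 533/18]
4. A_y = -27/2  [line 11/2·x + -9/2·y + -394/3 = 0 ∩ |AC|² = 533/18]
   → A = (77/6, -27/2)
5. E_x = -23  [2·signedArea(ADE) = 16 ∩ E is the reflection of D across G]
6. E_y = 10  [2·signedArea(ADE) = 16 ∩ E is the reflection of D across G]
   → E = (-23, 10)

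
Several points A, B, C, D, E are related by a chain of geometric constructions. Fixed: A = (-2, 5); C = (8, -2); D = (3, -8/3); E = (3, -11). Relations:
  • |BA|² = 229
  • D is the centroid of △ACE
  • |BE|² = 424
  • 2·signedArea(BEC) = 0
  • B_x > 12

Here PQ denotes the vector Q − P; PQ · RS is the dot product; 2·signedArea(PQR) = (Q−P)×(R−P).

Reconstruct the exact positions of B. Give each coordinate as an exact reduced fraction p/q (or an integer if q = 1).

B = (13, 7)

1. B_x = 13  [line -9·x + 5·y + 82 = 0 ∩ |BA|² = 229]
2. B_y = 7  [line -9·x + 5·y + 82 = 0 ∩ |BA|² = 229]
   → B = (13, 7)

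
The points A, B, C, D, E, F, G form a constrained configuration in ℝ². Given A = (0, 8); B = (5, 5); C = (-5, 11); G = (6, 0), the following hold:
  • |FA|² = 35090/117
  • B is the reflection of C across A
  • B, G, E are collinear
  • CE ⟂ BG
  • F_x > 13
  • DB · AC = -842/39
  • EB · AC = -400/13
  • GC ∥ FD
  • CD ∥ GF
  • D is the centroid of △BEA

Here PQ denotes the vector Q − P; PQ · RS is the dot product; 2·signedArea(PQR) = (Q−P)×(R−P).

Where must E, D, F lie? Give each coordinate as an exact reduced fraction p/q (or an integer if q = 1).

D = (110/39, 334/39)
E = (45/13, 165/13)
F = (539/39, -95/39)

1. E_x = 45/13  [B, G, E are collinear ∩ CE ⟂ BG]
2. E_y = 165/13  [B, G, E are collinear ∩ CE ⟂ BG]
   → E = (45/13, 165/13)
3. D_x = 110/39  [D is the centroid of △BEA]
4. D_y = 334/39  [D is the centroid of △BEA]
   → D = (110/39, 334/39)
5. F_x = 539/39  [GC ∥ FD ∩ CD ∥ GF]
6. F_y = -95/39  [GC ∥ FD ∩ CD ∥ GF]
   → F = (539/39, -95/39)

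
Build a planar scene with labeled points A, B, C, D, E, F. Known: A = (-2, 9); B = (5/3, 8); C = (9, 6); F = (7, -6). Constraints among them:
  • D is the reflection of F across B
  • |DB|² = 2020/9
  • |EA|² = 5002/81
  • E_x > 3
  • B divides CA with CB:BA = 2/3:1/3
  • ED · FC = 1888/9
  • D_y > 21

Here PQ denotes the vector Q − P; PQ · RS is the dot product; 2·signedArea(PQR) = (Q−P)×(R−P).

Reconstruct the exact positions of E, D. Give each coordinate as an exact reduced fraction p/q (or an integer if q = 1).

1. D_x = -11/3  [D is the reflection of F across B]
2. D_y = 22  [D is the reflection of F across B]
   → D = (-11/3, 22)
3. E_x = 31/9  [line -2·x + -12·y + 422/9 = 0 ∩ |EA|² = 5002/81]
4. E_y = 10/3  [line -2·x + -12·y + 422/9 = 0 ∩ |EA|² = 5002/81]
   → E = (31/9, 10/3)

D = (-11/3, 22)
E = (31/9, 10/3)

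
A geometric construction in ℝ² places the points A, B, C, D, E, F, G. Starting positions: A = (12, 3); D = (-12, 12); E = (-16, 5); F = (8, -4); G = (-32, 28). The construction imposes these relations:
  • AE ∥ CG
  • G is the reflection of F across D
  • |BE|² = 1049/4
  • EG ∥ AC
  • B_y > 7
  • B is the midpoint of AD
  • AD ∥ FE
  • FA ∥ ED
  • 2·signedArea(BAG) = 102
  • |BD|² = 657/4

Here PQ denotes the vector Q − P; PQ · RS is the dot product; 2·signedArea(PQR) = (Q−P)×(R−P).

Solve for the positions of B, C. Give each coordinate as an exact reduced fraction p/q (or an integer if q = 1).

B = (0, 15/2)
C = (-4, 26)

1. B_x = 0  [B is the midpoint of AD]
2. B_y = 15/2  [B is the midpoint of AD]
   → B = (0, 15/2)
3. C_x = -4  [AE ∥ CG ∩ EG ∥ AC]
4. C_y = 26  [AE ∥ CG ∩ EG ∥ AC]
   → C = (-4, 26)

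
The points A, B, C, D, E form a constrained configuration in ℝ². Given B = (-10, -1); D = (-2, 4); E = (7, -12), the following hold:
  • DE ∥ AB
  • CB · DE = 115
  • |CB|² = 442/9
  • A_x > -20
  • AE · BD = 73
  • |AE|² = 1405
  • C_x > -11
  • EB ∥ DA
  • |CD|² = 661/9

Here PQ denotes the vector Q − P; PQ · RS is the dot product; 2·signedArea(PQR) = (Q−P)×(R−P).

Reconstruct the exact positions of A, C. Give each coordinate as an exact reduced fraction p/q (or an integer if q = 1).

A = (-19, 15)
C = (-31/3, 6)

1. A_x = -19  [DE ∥ AB ∩ EB ∥ DA]
2. A_y = 15  [DE ∥ AB ∩ EB ∥ DA]
   → A = (-19, 15)
3. C_x = -31/3  [line -9·x + 16·y + -189 = 0 ∩ |CB|² = 442/9]
4. C_y = 6  [line -9·x + 16·y + -189 = 0 ∩ |CB|² = 442/9]
   → C = (-31/3, 6)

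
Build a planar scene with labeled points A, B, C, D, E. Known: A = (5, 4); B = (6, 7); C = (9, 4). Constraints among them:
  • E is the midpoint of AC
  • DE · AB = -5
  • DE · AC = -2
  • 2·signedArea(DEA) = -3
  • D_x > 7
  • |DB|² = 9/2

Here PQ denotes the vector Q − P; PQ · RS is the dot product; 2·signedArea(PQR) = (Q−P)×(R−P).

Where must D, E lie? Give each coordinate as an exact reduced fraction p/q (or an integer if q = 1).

D = (15/2, 11/2)
E = (7, 4)

1. E_x = 7  [E is the midpoint of AC]
2. E_y = 4  [E is the midpoint of AC]
   → E = (7, 4)
3. D_x = 15/2  [DE · AC = -2 ∩ DE · AB = -5]
4. D_y = 11/2  [DE · AC = -2 ∩ DE · AB = -5]
   → D = (15/2, 11/2)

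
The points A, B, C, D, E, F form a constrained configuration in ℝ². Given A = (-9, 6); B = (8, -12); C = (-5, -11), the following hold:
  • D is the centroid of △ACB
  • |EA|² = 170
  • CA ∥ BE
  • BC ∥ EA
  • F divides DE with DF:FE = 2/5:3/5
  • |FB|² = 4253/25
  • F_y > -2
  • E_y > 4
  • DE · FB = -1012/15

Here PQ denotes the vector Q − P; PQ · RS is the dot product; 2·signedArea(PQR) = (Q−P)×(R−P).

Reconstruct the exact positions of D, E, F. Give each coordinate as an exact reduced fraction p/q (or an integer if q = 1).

1. D_x = -2  [D is the centroid of △ACB]
2. D_y = -17/3  [D is the centroid of △ACB]
   → D = (-2, -17/3)
3. E_x = 4  [BC ∥ EA ∩ CA ∥ BE]
4. E_y = 5  [BC ∥ EA ∩ CA ∥ BE]
   → E = (4, 5)
5. F_x = 2/5  [F divides DE with DF:FE = 2/5:3/5]
6. F_y = -7/5  [F divides DE with DF:FE = 2/5:3/5]
   → F = (2/5, -7/5)

D = (-2, -17/3)
E = (4, 5)
F = (2/5, -7/5)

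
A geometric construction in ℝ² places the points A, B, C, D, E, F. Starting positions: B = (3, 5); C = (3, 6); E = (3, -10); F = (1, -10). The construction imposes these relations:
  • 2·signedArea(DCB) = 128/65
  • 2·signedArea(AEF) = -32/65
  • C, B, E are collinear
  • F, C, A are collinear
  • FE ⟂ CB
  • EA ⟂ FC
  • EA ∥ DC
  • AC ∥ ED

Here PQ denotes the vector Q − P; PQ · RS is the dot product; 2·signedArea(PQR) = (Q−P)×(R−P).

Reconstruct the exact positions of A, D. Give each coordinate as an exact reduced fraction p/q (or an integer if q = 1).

1. A_x = 67/65  [F, C, A are collinear ∩ EA ⟂ FC]
2. A_y = -634/65  [F, C, A are collinear ∩ EA ⟂ FC]
   → A = (67/65, -634/65)
3. D_x = 323/65  [EA ∥ DC ∩ AC ∥ ED]
4. D_y = 374/65  [EA ∥ DC ∩ AC ∥ ED]
   → D = (323/65, 374/65)

A = (67/65, -634/65)
D = (323/65, 374/65)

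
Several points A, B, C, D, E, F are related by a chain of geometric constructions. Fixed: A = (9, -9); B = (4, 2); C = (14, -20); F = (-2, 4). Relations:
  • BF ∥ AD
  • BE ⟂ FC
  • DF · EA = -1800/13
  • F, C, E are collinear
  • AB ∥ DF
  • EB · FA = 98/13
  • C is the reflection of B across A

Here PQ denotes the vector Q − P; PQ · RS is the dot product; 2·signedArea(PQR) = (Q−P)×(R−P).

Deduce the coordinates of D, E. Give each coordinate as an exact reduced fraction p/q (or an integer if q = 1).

1. D_x = 3  [AB ∥ DF ∩ BF ∥ AD]
2. D_y = -7  [AB ∥ DF ∩ BF ∥ AD]
   → D = (3, -7)
3. E_x = 10/13  [F, C, E are collinear ∩ BE ⟂ FC]
4. E_y = -2/13  [F, C, E are collinear ∩ BE ⟂ FC]
   → E = (10/13, -2/13)

D = (3, -7)
E = (10/13, -2/13)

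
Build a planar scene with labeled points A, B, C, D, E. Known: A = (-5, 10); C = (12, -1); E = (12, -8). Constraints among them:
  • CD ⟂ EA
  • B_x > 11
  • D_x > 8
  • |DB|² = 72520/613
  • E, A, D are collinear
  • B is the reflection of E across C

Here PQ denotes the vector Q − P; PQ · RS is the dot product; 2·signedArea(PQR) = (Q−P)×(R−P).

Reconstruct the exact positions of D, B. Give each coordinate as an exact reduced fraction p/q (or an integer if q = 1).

B = (12, 6)
D = (5214/613, -2636/613)

1. D_x = 5214/613  [E, A, D are collinear ∩ CD ⟂ EA]
2. D_y = -2636/613  [E, A, D are collinear ∩ CD ⟂ EA]
   → D = (5214/613, -2636/613)
3. B_x = 12  [B is the reflection of E across C]
4. B_y = 6  [B is the reflection of E across C]
   → B = (12, 6)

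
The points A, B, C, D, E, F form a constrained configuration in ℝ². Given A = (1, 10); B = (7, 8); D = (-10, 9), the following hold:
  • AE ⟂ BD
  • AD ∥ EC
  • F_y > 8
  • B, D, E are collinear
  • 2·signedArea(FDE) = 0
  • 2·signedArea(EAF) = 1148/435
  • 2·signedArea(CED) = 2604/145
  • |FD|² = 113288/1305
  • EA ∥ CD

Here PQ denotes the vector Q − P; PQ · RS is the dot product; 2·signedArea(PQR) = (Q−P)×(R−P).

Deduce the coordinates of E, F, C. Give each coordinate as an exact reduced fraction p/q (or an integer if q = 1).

1. E_x = 131/145  [B, D, E are collinear ∩ AE ⟂ BD]
2. E_y = 1212/145  [B, D, E are collinear ∩ AE ⟂ BD]
   → E = (131/145, 1212/145)
3. F_x = -304/435  [2·signedArea(FDE) = 0 ∩ 2·signedArea(EAF) = 1148/435]
4. F_y = 3677/435  [2·signedArea(FDE) = 0 ∩ 2·signedArea(EAF) = 1148/435]
   → F = (-304/435, 3677/435)
5. C_x = -1464/145  [EA ∥ CD ∩ AD ∥ EC]
6. C_y = 1067/145  [EA ∥ CD ∩ AD ∥ EC]
   → C = (-1464/145, 1067/145)

C = (-1464/145, 1067/145)
E = (131/145, 1212/145)
F = (-304/435, 3677/435)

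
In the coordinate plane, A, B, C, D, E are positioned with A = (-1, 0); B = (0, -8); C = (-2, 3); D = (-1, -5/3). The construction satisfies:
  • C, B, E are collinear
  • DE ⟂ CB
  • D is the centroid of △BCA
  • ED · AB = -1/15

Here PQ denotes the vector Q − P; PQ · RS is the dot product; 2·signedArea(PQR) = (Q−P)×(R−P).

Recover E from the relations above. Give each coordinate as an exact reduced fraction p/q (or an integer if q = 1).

1. E_x = -86/75  [C, B, E are collinear ∩ DE ⟂ CB]
2. E_y = -127/75  [C, B, E are collinear ∩ DE ⟂ CB]
   → E = (-86/75, -127/75)

E = (-86/75, -127/75)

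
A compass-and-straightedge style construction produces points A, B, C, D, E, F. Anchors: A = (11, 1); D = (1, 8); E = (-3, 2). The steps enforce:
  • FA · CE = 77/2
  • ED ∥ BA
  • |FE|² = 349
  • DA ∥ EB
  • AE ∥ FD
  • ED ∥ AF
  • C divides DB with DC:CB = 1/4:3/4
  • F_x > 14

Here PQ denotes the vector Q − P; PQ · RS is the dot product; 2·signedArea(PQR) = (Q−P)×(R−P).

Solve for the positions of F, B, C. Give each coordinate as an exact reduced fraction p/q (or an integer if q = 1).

B = (7, -5)
C = (5/2, 19/4)
F = (15, 7)

1. F_x = 15  [AE ∥ FD ∩ ED ∥ AF]
2. F_y = 7  [AE ∥ FD ∩ ED ∥ AF]
   → F = (15, 7)
3. B_x = 7  [ED ∥ BA ∩ DA ∥ EB]
4. B_y = -5  [ED ∥ BA ∩ DA ∥ EB]
   → B = (7, -5)
5. C_x = 5/2  [C divides DB with DC:CB = 1/4:3/4]
6. C_y = 19/4  [C divides DB with DC:CB = 1/4:3/4]
   → C = (5/2, 19/4)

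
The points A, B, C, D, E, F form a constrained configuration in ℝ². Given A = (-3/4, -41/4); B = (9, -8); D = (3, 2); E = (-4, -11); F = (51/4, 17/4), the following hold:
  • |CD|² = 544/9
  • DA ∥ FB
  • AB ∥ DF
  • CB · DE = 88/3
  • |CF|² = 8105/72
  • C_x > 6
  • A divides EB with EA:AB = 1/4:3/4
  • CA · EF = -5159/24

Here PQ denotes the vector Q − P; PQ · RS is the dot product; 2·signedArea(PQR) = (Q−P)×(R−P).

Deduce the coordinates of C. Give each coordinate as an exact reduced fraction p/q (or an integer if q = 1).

C = (7, -14/3)

1. C_x = 7  [CA · EF = -5159/24 ∩ CB · DE = 88/3]
2. C_y = -14/3  [CA · EF = -5159/24 ∩ CB · DE = 88/3]
   → C = (7, -14/3)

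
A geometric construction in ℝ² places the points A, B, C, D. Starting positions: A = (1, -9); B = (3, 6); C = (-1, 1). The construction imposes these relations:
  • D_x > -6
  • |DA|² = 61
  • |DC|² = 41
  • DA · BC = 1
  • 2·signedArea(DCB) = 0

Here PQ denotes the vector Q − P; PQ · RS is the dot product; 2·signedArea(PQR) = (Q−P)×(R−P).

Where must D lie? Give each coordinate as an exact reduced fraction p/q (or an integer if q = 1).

D = (-5, -4)

1. D_x = -5  [2·signedArea(DCB) = 0 ∩ DA · BC = 1]
2. D_y = -4  [2·signedArea(DCB) = 0 ∩ DA · BC = 1]
   → D = (-5, -4)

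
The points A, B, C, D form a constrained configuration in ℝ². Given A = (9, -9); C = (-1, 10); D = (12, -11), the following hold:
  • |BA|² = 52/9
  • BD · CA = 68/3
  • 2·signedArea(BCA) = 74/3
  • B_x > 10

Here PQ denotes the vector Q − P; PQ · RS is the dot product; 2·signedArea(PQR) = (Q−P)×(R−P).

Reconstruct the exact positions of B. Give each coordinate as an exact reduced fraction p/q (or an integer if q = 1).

1. B_x = 11  [BD · CA = 68/3 ∩ 2·signedArea(BCA) = 74/3]
2. B_y = -31/3  [BD · CA = 68/3 ∩ 2·signedArea(BCA) = 74/3]
   → B = (11, -31/3)

B = (11, -31/3)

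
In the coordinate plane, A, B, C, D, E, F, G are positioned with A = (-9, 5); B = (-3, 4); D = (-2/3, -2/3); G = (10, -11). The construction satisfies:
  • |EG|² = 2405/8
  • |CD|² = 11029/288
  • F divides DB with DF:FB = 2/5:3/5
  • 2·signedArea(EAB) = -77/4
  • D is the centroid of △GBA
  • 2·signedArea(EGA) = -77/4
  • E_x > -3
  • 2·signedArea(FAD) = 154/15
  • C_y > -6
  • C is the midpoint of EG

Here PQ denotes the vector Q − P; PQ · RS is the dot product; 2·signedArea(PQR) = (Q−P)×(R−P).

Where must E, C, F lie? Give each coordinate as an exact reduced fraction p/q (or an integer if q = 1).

1. E_x = -11/4  [2·signedArea(EAB) = -77/4 ∩ 2·signedArea(EGA) = -77/4]
2. E_y = 3/4  [2·signedArea(EAB) = -77/4 ∩ 2·signedArea(EGA) = -77/4]
   → E = (-11/4, 3/4)
3. C_x = 29/8  [C is the midpoint of EG]
4. C_y = -41/8  [C is the midpoint of EG]
   → C = (29/8, -41/8)
5. F_x = -8/5  [F divides DB with DF:FB = 2/5:3/5]
6. F_y = 6/5  [F divides DB with DF:FB = 2/5:3/5]
   → F = (-8/5, 6/5)

C = (29/8, -41/8)
E = (-11/4, 3/4)
F = (-8/5, 6/5)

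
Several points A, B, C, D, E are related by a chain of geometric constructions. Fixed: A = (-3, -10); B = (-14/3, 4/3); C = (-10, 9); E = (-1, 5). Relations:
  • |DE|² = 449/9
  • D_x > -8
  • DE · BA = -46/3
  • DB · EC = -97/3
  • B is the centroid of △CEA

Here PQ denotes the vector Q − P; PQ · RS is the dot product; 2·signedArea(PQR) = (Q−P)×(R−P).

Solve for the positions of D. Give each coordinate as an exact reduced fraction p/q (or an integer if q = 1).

1. D_x = -23/3  [DB · EC = -97/3 ∩ DE · BA = -46/3]
2. D_y = 8/3  [DB · EC = -97/3 ∩ DE · BA = -46/3]
   → D = (-23/3, 8/3)

D = (-23/3, 8/3)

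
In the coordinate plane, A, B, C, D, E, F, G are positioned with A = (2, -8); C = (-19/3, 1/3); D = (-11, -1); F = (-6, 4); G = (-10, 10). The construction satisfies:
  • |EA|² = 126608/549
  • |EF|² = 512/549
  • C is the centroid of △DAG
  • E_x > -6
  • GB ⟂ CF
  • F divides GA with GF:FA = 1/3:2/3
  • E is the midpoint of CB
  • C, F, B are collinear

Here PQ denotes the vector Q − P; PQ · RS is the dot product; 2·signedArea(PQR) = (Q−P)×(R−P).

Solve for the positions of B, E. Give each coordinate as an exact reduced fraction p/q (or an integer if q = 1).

1. B_x = -335/61  [C, F, B are collinear ∩ GB ⟂ CF]
2. B_y = 585/61  [C, F, B are collinear ∩ GB ⟂ CF]
   → B = (-335/61, 585/61)
3. E_x = -1082/183  [E is the midpoint of CB]
4. E_y = 908/183  [E is the midpoint of CB]
   → E = (-1082/183, 908/183)

B = (-335/61, 585/61)
E = (-1082/183, 908/183)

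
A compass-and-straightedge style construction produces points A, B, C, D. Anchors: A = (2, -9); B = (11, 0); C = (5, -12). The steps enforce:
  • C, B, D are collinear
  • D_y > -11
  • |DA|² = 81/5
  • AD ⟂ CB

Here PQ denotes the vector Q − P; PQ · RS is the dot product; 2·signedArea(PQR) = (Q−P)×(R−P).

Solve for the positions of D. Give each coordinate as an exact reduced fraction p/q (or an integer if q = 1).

1. D_x = 28/5  [C, B, D are collinear ∩ AD ⟂ CB]
2. D_y = -54/5  [C, B, D are collinear ∩ AD ⟂ CB]
   → D = (28/5, -54/5)

D = (28/5, -54/5)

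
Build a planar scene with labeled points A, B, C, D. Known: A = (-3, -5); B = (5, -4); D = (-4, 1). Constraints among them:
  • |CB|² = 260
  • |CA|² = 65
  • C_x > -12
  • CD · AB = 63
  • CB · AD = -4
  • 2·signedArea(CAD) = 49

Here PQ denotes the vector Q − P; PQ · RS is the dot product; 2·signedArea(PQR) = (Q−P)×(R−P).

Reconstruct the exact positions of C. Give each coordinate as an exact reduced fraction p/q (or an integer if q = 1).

1. C_x = -11  [CB · AD = -4 ∩ 2·signedArea(CAD) = 49]
2. C_y = -6  [CB · AD = -4 ∩ 2·signedArea(CAD) = 49]
   → C = (-11, -6)

C = (-11, -6)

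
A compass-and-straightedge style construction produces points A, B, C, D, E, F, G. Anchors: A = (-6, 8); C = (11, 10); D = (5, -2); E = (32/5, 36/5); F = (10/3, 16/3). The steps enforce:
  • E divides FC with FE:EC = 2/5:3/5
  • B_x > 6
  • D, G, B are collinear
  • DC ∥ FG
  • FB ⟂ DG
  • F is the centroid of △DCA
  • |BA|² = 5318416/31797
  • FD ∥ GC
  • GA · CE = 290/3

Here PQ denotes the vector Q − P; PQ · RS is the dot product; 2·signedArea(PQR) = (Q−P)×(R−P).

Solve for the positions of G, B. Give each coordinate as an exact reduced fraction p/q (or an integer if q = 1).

B = (68738/10599, 49040/10599)
G = (28/3, 52/3)

1. G_x = 28/3  [FD ∥ GC ∩ DC ∥ FG]
2. G_y = 52/3  [FD ∥ GC ∩ DC ∥ FG]
   → G = (28/3, 52/3)
3. B_x = 68738/10599  [D, G, B are collinear ∩ FB ⟂ DG]
4. B_y = 49040/10599  [D, G, B are collinear ∩ FB ⟂ DG]
   → B = (68738/10599, 49040/10599)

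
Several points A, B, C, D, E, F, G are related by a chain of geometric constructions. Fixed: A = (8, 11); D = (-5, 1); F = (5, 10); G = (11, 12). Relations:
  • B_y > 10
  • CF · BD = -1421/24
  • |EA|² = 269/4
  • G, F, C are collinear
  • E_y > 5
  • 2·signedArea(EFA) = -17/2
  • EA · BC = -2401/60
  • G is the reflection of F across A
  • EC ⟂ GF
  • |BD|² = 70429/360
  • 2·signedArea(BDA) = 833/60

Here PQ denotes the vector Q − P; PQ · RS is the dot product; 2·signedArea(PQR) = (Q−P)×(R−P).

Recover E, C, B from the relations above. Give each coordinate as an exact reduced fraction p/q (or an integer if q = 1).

1. B_x = 111/20  [line -10·x + 13·y + -4613/60 = 0 ∩ |BD|² = 70429/360]
2. B_y = 611/60  [line -10·x + 13·y + -4613/60 = 0 ∩ |BD|² = 70429/360]
   → B = (111/20, 611/60)
3. C_x = 13/20  [G, F, C are collinear ∩ CF · BD = -1421/24]
4. C_y = 171/20  [G, F, C are collinear ∩ CF · BD = -1421/24]
   → C = (13/20, 171/20)
5. E_x = 3/2  [EA · BC = -2401/60 ∩ 2·signedArea(EFA) = -17/2]
6. E_y = 6  [EA · BC = -2401/60 ∩ 2·signedArea(EFA) = -17/2]
   → E = (3/2, 6)

B = (111/20, 611/60)
C = (13/20, 171/20)
E = (3/2, 6)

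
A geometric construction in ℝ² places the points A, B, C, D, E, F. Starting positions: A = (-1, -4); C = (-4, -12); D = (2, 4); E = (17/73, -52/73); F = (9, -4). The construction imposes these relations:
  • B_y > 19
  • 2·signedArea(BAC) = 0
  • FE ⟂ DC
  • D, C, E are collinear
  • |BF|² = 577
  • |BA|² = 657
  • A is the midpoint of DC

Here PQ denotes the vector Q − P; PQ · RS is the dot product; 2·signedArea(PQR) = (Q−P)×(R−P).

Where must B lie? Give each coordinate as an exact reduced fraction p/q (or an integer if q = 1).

1. B_x = 8  [line 8·x + -3·y + -4 = 0 ∩ |BA|² = 657]
2. B_y = 20  [line 8·x + -3·y + -4 = 0 ∩ |BA|² = 657]
   → B = (8, 20)

B = (8, 20)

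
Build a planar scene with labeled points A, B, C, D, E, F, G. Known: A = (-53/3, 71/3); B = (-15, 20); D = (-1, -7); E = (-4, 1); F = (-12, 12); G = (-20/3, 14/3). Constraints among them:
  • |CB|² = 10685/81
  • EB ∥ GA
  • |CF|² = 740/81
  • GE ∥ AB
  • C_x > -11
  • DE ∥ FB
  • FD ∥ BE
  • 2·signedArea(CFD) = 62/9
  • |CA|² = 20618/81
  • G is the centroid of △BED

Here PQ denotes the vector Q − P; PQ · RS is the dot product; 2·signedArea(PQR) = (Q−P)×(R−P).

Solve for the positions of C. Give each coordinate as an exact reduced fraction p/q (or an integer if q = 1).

C = (-92/9, 86/9)

1. C_x = -92/9  [line 19·x + 11·y + 802/9 = 0 ∩ |CA|² = 20618/81]
2. C_y = 86/9  [line 19·x + 11·y + 802/9 = 0 ∩ |CA|² = 20618/81]
   → C = (-92/9, 86/9)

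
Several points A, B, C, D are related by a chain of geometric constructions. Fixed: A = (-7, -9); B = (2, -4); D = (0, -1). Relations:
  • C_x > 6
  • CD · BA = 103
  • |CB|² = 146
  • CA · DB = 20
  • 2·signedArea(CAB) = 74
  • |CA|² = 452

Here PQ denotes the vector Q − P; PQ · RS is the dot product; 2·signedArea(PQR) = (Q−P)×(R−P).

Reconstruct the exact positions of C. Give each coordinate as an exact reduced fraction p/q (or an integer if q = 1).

1. C_x = 7  [CA · DB = 20 ∩ 2·signedArea(CAB) = 74]
2. C_y = 7  [CA · DB = 20 ∩ 2·signedArea(CAB) = 74]
   → C = (7, 7)

C = (7, 7)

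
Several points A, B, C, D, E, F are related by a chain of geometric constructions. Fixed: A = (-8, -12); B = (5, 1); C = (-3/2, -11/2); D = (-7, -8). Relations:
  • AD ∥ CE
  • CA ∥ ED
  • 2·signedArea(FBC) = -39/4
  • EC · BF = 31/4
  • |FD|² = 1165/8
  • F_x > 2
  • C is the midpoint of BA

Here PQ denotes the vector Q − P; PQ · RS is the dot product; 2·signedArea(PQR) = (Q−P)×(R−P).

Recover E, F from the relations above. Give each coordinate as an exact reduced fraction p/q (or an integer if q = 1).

E = (-1/2, -3/2)
F = (9/4, -1/4)

1. E_x = -1/2  [CA ∥ ED ∩ AD ∥ CE]
2. E_y = -3/2  [CA ∥ ED ∩ AD ∥ CE]
   → E = (-1/2, -3/2)
3. F_x = 9/4  [2·signedArea(FBC) = -39/4 ∩ EC · BF = 31/4]
4. F_y = -1/4  [2·signedArea(FBC) = -39/4 ∩ EC · BF = 31/4]
   → F = (9/4, -1/4)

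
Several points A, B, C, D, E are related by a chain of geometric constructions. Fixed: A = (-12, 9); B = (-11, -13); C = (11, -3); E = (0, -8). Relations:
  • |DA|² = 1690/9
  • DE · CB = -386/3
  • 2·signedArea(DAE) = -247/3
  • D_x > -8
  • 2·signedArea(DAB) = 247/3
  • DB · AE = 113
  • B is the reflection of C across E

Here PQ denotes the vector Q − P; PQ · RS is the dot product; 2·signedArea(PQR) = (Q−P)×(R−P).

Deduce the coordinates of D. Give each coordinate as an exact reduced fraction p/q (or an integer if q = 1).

1. D_x = -23/3  [2·signedArea(DAB) = 247/3 ∩ 2·signedArea(DAE) = -247/3]
2. D_y = -4  [2·signedArea(DAB) = 247/3 ∩ 2·signedArea(DAE) = -247/3]
   → D = (-23/3, -4)

D = (-23/3, -4)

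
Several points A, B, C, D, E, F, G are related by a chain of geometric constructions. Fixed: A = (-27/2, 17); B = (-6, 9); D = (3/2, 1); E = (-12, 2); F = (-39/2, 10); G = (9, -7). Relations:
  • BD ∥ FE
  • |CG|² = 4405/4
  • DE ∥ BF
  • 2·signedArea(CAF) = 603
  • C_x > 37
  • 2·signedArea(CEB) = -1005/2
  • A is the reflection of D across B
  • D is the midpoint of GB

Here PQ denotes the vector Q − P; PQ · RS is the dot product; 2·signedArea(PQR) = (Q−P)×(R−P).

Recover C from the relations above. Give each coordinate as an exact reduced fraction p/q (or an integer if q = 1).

1. C_x = 75/2  [line 7·x + -6·y + -813/2 = 0 ∩ |CG|² = 4405/4]
2. C_y = -24  [line 7·x + -6·y + -813/2 = 0 ∩ |CG|² = 4405/4]
   → C = (75/2, -24)

C = (75/2, -24)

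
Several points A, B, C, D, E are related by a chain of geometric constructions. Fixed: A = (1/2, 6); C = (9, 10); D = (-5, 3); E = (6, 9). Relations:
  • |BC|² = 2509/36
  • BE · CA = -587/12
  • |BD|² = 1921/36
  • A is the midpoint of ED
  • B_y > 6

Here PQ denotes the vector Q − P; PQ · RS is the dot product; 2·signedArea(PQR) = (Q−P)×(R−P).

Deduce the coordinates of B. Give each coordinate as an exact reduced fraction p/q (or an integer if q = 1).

B = (3/2, 19/3)

1. B_x = 3/2  [line 17/2·x + 4·y + -457/12 = 0 ∩ |BD|² = 1921/36]
2. B_y = 19/3  [line 17/2·x + 4·y + -457/12 = 0 ∩ |BD|² = 1921/36]
   → B = (3/2, 19/3)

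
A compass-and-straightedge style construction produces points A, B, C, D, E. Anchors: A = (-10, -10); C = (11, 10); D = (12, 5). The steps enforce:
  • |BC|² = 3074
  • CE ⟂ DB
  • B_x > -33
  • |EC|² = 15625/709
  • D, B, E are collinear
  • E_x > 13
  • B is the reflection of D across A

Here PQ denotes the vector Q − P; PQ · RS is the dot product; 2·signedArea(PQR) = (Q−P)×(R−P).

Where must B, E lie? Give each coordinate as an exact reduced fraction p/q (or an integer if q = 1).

1. B_x = -32  [B is the reflection of D across A]
2. B_y = -25  [B is the reflection of D across A]
   → B = (-32, -25)
3. E_x = 9674/709  [D, B, E are collinear ∩ CE ⟂ DB]
4. E_y = 4340/709  [D, B, E are collinear ∩ CE ⟂ DB]
   → E = (9674/709, 4340/709)

B = (-32, -25)
E = (9674/709, 4340/709)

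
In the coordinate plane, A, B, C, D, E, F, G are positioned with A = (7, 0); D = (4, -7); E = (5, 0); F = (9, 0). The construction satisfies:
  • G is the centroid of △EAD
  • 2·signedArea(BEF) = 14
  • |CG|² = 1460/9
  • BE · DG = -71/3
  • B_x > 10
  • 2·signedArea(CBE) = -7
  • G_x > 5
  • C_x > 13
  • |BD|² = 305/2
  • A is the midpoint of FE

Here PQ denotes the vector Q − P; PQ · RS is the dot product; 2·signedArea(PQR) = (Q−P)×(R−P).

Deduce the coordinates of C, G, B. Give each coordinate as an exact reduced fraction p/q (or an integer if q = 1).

B = (21/2, 7/2)
C = (14, 7)
G = (16/3, -7/3)

1. G_x = 16/3  [G is the centroid of △EAD]
2. G_y = -7/3  [G is the centroid of △EAD]
   → G = (16/3, -7/3)
3. B_x = 21/2  [2·signedArea(BEF) = 14 ∩ BE · DG = -71/3]
4. B_y = 7/2  [2·signedArea(BEF) = 14 ∩ BE · DG = -71/3]
   → B = (21/2, 7/2)
5. C_x = 14  [line 7/2·x + -11/2·y + -21/2 = 0 ∩ |CG|² = 1460/9]
6. C_y = 7  [line 7/2·x + -11/2·y + -21/2 = 0 ∩ |CG|² = 1460/9]
   → C = (14, 7)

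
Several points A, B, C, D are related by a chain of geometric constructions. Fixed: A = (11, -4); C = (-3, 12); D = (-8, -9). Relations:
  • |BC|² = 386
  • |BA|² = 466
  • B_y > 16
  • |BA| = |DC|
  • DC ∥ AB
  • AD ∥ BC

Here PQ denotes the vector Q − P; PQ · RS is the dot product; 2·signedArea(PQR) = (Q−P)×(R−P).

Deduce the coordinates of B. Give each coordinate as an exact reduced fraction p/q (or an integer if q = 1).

1. B_x = 16  [AD ∥ BC ∩ DC ∥ AB]
2. B_y = 17  [AD ∥ BC ∩ DC ∥ AB]
   → B = (16, 17)

B = (16, 17)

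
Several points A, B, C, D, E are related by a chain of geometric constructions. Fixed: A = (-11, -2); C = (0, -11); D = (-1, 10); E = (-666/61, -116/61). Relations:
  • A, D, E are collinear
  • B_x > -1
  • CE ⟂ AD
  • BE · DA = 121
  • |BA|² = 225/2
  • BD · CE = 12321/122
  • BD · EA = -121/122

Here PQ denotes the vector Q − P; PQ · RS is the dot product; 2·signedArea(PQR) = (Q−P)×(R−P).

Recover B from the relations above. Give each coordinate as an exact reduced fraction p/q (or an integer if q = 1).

B = (-1/2, -1/2)

1. B_x = -1/2  [BD · CE = 12321/122 ∩ BD · EA = -121/122]
2. B_y = -1/2  [BD · CE = 12321/122 ∩ BD · EA = -121/122]
   → B = (-1/2, -1/2)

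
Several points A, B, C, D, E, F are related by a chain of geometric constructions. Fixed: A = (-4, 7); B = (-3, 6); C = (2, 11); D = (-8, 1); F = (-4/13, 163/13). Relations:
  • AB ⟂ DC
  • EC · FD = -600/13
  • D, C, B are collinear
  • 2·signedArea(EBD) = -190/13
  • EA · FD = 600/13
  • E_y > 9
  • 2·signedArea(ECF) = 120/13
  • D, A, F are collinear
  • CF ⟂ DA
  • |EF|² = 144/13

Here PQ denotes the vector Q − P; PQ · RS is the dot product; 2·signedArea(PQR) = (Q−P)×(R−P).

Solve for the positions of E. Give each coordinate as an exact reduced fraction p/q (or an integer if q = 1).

1. E_x = -28/13  [2·signedArea(ECF) = 120/13 ∩ 2·signedArea(EBD) = -190/13]
2. E_y = 127/13  [2·signedArea(ECF) = 120/13 ∩ 2·signedArea(EBD) = -190/13]
   → E = (-28/13, 127/13)

E = (-28/13, 127/13)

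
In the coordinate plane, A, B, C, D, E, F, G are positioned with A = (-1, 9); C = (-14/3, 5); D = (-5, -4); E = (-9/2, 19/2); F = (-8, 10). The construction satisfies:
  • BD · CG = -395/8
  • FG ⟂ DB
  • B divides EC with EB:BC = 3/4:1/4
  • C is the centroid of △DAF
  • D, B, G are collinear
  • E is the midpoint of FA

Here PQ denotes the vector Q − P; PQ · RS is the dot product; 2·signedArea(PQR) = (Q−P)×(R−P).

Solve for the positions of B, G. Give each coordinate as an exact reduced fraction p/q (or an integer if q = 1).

1. B_x = -37/8  [B divides EC with EB:BC = 3/4:1/4]
2. B_y = 49/8  [B divides EC with EB:BC = 3/4:1/4]
   → B = (-37/8, 49/8)
3. G_x = -655/146  [D, B, G are collinear ∩ FG ⟂ DB]
4. G_y = 1441/146  [D, B, G are collinear ∩ FG ⟂ DB]
   → G = (-655/146, 1441/146)

B = (-37/8, 49/8)
G = (-655/146, 1441/146)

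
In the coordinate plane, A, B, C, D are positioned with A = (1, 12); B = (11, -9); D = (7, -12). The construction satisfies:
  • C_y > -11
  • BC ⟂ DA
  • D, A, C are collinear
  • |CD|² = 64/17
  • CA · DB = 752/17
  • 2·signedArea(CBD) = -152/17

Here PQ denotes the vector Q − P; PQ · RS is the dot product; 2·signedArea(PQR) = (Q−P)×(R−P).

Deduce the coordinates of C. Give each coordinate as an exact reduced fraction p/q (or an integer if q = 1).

1. C_x = 111/17  [D, A, C are collinear ∩ BC ⟂ DA]
2. C_y = -172/17  [D, A, C are collinear ∩ BC ⟂ DA]
   → C = (111/17, -172/17)

C = (111/17, -172/17)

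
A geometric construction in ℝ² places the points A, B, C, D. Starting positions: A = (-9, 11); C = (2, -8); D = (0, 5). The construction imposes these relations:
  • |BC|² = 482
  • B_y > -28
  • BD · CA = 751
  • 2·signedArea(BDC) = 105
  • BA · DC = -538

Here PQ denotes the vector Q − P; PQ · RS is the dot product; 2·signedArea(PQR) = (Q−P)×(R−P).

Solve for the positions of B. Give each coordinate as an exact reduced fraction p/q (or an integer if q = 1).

1. B_x = 13  [2·signedArea(BDC) = 105 ∩ BA · DC = -538]
2. B_y = -27  [2·signedArea(BDC) = 105 ∩ BA · DC = -538]
   → B = (13, -27)

B = (13, -27)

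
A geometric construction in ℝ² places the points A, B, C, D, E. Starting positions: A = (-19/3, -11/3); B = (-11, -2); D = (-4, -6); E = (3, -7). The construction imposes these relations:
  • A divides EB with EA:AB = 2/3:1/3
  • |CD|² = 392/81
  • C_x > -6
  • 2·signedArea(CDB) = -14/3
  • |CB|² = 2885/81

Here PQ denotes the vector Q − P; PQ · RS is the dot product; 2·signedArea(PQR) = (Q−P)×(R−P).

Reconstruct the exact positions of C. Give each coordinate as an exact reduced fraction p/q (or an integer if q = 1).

C = (-50/9, -40/9)

1. C_x = -50/9  [line -4·x + -7·y + -160/3 = 0 ∩ |CB|² = 2885/81]
2. C_y = -40/9  [line -4·x + -7·y + -160/3 = 0 ∩ |CB|² = 2885/81]
   → C = (-50/9, -40/9)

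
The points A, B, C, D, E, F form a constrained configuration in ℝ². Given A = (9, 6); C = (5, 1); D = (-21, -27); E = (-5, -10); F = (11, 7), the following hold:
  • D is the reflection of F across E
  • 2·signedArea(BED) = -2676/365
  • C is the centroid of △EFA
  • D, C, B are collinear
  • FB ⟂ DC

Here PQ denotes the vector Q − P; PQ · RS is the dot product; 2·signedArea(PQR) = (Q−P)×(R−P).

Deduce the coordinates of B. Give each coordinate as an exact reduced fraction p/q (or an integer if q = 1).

1. B_x = 3931/365  [D, C, B are collinear ∩ FB ⟂ DC]
2. B_y = 2633/365  [D, C, B are collinear ∩ FB ⟂ DC]
   → B = (3931/365, 2633/365)

B = (3931/365, 2633/365)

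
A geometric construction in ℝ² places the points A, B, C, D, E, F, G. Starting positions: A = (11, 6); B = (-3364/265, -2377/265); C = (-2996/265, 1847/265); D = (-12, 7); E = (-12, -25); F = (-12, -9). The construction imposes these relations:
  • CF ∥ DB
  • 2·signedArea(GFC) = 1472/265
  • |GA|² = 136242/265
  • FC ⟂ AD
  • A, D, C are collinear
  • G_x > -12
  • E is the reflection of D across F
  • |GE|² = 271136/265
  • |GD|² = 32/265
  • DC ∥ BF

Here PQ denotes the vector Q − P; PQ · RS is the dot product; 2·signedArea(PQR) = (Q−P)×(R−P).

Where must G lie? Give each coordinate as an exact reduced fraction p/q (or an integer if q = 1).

G = (-3088/265, 1851/265)

1. G_x = -3088/265  [line -4232/265·x + 184/265·y + -10120/53 = 0 ∩ |GE|² = 271136/265]
2. G_y = 1851/265  [line -4232/265·x + 184/265·y + -10120/53 = 0 ∩ |GE|² = 271136/265]
   → G = (-3088/265, 1851/265)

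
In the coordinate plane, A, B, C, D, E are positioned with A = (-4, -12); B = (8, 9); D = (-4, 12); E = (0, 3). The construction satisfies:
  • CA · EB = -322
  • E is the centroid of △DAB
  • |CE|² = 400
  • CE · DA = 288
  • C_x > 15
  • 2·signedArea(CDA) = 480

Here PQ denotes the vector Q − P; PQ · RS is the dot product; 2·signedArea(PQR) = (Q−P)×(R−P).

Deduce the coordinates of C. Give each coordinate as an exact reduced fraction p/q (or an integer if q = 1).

1. C_x = 16  [CA · EB = -322 ∩ CE · DA = 288]
2. C_y = 15  [CA · EB = -322 ∩ CE · DA = 288]
   → C = (16, 15)

C = (16, 15)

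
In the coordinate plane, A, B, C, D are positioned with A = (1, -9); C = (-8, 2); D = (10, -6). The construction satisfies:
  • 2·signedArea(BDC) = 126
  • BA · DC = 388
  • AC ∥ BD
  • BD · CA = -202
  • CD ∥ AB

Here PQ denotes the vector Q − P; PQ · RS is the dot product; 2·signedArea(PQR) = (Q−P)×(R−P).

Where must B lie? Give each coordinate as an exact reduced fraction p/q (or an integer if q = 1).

1. B_x = 19  [AC ∥ BD ∩ CD ∥ AB]
2. B_y = -17  [AC ∥ BD ∩ CD ∥ AB]
   → B = (19, -17)

B = (19, -17)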